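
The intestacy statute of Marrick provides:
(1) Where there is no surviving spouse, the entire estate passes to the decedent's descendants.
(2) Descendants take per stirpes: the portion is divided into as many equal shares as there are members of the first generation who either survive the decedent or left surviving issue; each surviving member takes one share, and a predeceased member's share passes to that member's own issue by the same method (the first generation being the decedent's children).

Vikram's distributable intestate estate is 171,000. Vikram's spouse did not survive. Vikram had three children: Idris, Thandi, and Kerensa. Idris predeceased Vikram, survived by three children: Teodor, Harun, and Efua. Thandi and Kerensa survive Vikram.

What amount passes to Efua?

The entire 171,000 passes to the descendants.
That amount (171,000) is divided into 3 shares of 57,000: Thandi and Kerensa each take 57,000; Idris's 57,000 share passes to Idris's issue.
Idris's share (57,000) is divided into 3 shares of 19,000: Teodor, Harun, and Efua each take 19,000.

Efua receives 19,000.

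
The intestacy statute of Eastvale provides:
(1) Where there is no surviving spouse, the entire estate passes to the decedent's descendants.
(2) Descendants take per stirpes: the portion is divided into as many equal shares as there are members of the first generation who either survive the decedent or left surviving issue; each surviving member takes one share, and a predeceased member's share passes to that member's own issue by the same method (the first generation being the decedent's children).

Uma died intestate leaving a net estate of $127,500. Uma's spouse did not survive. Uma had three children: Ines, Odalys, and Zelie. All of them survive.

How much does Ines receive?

The entire $127,500 passes to the descendants.
That amount ($127,500) is divided into 3 shares of $42,500: Ines, Odalys, and Zelie each take $42,500.

Ines receives $42,500.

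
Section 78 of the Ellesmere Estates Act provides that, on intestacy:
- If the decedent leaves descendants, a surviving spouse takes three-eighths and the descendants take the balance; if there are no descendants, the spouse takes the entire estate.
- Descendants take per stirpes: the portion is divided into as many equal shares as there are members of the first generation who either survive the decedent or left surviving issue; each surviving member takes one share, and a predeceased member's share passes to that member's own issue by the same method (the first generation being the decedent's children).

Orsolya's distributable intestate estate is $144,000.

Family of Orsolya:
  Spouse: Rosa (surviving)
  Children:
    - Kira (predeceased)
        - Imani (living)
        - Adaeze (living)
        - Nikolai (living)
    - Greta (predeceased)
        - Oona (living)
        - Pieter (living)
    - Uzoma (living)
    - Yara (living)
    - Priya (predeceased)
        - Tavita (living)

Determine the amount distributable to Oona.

Rosa takes three-eighths of $144,000 = $54,000. The remaining $90,000 passes to the descendants.
The descendants' portion ($90,000) is divided into 5 shares of $18,000: Uzoma and Yara each take $18,000; Kira's $18,000 share passes to Kira's issue; Greta's $18,000 share passes to Greta's issue; Priya's $18,000 share passes to Priya's issue.
Kira's share ($18,000) is divided into 3 shares of $6,000: Imani, Adaeze, and Nikolai each take $6,000.
Greta's share ($18,000) is divided into 2 shares of $9,000: Oona and Pieter each take $9,000.
Priya's share ($18,000) passes entirely to Tavita.

Oona receives $9,000.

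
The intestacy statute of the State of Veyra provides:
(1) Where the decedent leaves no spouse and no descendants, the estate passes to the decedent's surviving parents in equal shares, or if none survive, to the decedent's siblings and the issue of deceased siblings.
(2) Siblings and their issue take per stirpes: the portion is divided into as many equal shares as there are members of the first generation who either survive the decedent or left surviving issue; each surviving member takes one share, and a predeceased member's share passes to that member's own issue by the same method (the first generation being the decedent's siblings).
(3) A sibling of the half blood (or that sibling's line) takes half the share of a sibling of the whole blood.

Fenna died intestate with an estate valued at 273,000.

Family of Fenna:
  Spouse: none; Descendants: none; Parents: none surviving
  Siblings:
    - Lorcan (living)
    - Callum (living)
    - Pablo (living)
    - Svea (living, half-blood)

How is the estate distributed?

Lorcan: 78,000; Callum: 78,000; Pablo: 78,000; Svea: 39,000

The entire 273,000 passes to the siblings and their issue.
Counting each half-blood sibling's line as half a unit, there are 7/2 units in 273,000, so one unit is 78,000. Whole-blood lines (Lorcan, Callum, and Pablo) take 78,000 each; half-blood lines (Svea) take 39,000 each.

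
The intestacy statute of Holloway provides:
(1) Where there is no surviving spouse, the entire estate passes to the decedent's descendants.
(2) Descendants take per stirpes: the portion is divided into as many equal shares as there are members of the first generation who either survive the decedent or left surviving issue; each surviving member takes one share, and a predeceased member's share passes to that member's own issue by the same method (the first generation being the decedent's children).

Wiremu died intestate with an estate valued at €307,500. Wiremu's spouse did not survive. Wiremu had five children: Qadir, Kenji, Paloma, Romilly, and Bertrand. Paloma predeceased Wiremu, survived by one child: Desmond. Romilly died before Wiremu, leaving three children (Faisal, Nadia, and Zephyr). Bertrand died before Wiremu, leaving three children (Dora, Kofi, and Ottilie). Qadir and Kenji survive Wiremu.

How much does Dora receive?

Dora receives €20,500.

The entire €307,500 passes to the descendants.
That amount (€307,500) is divided into 5 shares of €61,500: Qadir and Kenji each take €61,500; Paloma's €61,500 share passes to Paloma's issue; Romilly's €61,500 share passes to Romilly's issue; Bertrand's €61,500 share passes to Bertrand's issue.
Paloma's share (€61,500) passes entirely to Desmond.
Romilly's share (€61,500) is divided into 3 shares of €20,500: Faisal, Nadia, and Zephyr each take €20,500.
Bertrand's share (€61,500) is divided into 3 shares of €20,500: Dora, Kofi, and Ottilie each take €20,500.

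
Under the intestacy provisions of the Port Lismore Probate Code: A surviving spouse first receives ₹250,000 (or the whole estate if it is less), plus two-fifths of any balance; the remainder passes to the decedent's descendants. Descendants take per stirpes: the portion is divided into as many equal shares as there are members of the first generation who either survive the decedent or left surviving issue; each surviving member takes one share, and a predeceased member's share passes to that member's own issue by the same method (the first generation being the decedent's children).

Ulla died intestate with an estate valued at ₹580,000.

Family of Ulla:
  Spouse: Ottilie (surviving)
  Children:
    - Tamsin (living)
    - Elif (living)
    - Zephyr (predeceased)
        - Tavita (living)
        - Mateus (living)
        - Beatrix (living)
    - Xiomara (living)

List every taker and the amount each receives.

Ottilie first takes ₹250,000, leaving a balance of ₹330,000. Ottilie then takes two-fifths of the balance (₹132,000), for a total of ₹382,000. The remaining ₹198,000 passes to the descendants.
The descendants' portion (₹198,000) is divided into 4 shares of ₹49,500: Tamsin, Elif, and Xiomara each take ₹49,500; Zephyr's ₹49,500 share passes to Zephyr's issue.
Zephyr's share (₹49,500) is divided into 3 shares of ₹16,500: Tavita, Mateus, and Beatrix each take ₹16,500.

Ottilie: ₹382,000; Tamsin: ₹49,500; Elif: ₹49,500; Tavita: ₹16,500; Mateus: ₹16,500; Beatrix: ₹16,500; Xiomara: ₹49,500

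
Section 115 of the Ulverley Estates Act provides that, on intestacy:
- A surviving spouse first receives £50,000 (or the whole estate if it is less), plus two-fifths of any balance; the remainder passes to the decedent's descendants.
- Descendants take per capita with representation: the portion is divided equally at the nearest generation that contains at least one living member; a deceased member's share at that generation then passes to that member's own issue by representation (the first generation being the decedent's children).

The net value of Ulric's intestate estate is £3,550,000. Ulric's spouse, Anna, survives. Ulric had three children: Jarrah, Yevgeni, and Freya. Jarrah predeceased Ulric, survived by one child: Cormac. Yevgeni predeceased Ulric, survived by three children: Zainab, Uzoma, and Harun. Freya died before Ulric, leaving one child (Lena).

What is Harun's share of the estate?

Anna first takes £50,000, leaving a balance of £3,500,000. Anna then takes two-fifths of the balance (£1,400,000), for a total of £1,450,000. The remaining £2,100,000 passes to the descendants.
No child survives, so the initial division is made at the grandchildren's generation.
The descendants' portion (£2,100,000) is divided into 5 shares of £420,000: Cormac, Zainab, Uzoma, Harun, and Lena each take £420,000.

Harun receives £420,000.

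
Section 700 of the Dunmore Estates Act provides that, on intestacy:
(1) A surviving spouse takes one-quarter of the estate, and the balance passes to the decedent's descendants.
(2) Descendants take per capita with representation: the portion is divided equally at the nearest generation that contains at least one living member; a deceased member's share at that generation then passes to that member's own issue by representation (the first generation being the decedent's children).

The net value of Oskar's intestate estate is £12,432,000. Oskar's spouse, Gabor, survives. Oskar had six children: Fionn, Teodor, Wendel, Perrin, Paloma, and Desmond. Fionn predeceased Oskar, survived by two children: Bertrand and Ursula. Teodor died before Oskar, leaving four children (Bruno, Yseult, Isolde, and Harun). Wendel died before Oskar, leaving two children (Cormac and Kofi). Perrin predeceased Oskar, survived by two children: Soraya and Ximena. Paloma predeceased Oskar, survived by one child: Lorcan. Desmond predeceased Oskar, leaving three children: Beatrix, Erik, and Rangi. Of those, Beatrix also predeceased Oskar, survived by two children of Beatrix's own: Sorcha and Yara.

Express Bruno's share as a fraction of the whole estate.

Bruno receives 3/56 of the estate.

Gabor takes one-quarter of £12,432,000 = £3,108,000. The remaining £9,324,000 passes to the descendants.
No child survives, so the initial division is made at the grandchildren's generation.
The descendants' portion (£9,324,000) is divided into 14 shares of £666,000: Bertrand, Ursula, Bruno, Yseult, Isolde, Harun, Cormac, Kofi, Soraya, Ximena, Lorcan, Erik, and Rangi each take £666,000; Beatrix's £666,000 share passes to Beatrix's issue.
Beatrix's share (£666,000) is divided into 2 shares of £333,000: Sorcha and Yara each take £333,000.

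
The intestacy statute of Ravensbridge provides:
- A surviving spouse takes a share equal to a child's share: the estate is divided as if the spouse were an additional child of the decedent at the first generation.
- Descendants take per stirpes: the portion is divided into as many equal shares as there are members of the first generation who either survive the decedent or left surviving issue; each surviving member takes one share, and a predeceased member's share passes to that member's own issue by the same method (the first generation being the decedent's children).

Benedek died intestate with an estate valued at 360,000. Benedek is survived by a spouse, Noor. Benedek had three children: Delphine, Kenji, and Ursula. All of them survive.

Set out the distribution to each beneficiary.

Noor: 90,000; Delphine: 90,000; Kenji: 90,000; Ursula: 90,000

The spouse counts as an additional share at the children's level, so there are 4 primary shares of 90,000. Noor takes one such share (90,000).
The children's combined portion (270,000) is divided into 3 shares of 90,000: Delphine, Kenji, and Ursula each take 90,000.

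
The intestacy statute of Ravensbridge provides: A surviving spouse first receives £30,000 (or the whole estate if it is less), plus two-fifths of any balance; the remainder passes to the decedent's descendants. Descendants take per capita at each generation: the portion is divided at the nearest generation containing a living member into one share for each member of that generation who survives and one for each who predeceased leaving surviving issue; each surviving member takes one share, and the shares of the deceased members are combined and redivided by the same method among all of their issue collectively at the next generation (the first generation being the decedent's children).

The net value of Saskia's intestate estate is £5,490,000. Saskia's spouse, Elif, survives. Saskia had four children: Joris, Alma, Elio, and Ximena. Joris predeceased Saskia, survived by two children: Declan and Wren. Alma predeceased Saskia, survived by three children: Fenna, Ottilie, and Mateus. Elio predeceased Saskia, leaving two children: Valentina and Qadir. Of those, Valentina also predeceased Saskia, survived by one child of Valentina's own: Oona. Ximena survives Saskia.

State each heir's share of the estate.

Elif: £2,214,000; Declan: £351,000; Wren: £351,000; Fenna: £351,000; Ottilie: £351,000; Mateus: £351,000; Oona: £351,000; Qadir: £351,000; Ximena: £819,000

Elif first takes £30,000, leaving a balance of £5,460,000. Elif then takes two-fifths of the balance (£2,184,000), for a total of £2,214,000. The remaining £3,276,000 passes to the descendants.
The descendants' portion (£3,276,000) is divided at the children's generation into 4 shares of £819,000. Ximena takes £819,000. The 3 shares of the deceased (Joris, Alma, and Elio) are combined into a pool of £2,457,000.
That pool (£2,457,000) is divided at the grandchildren's generation into 7 shares of £351,000. Declan, Wren, Fenna, Ottilie, Mateus, and Qadir each take £351,000. The remaining share for the deceased Valentina (£351,000) is carried to the next generation.
That pool (£351,000) passes entirely to Oona, the sole taker at the great-grandchildren's generation.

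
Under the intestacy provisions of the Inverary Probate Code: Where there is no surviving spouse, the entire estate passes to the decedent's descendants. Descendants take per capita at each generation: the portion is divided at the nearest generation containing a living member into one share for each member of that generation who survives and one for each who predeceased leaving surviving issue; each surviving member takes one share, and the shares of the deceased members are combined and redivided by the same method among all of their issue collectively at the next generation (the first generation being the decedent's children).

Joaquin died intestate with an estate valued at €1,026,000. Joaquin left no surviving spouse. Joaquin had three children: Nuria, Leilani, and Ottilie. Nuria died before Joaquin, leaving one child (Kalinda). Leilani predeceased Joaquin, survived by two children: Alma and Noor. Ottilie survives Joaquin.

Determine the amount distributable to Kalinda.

Kalinda receives €228,000.

The entire €1,026,000 passes to the descendants.
That amount (€1,026,000) is divided at the children's generation into 3 shares of €342,000. Ottilie takes €342,000. The 2 shares of the deceased (Nuria and Leilani) are combined into a pool of €684,000.
That pool (€684,000) is divided at the grandchildren's generation equally among Kalinda, Alma, and Noor: €228,000 each.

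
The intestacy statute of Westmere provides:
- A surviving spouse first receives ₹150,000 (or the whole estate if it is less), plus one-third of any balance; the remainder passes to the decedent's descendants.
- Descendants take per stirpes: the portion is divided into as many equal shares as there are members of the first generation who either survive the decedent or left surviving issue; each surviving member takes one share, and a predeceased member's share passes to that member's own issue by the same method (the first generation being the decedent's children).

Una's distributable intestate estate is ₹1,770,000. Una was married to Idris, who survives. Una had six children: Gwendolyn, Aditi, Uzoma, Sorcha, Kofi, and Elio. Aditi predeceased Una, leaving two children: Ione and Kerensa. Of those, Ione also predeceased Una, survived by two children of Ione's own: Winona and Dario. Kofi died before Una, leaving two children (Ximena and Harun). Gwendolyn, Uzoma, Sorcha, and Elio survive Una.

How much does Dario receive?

Dario receives ₹45,000.

Idris first takes ₹150,000, leaving a balance of ₹1,620,000. Idris then takes one-third of the balance (₹540,000), for a total of ₹690,000. The remaining ₹1,080,000 passes to the descendants.
The descendants' portion (₹1,080,000) is divided into 6 shares of ₹180,000: Gwendolyn, Uzoma, Sorcha, and Elio each take ₹180,000; Aditi's ₹180,000 share passes to Aditi's issue; Kofi's ₹180,000 share passes to Kofi's issue.
Aditi's share (₹180,000) is divided into 2 shares of ₹90,000: Kerensa takes ₹90,000; Ione's ₹90,000 share passes to Ione's issue.
Ione's share (₹90,000) is divided into 2 shares of ₹45,000: Winona and Dario each take ₹45,000.
Kofi's share (₹180,000) is divided into 2 shares of ₹90,000: Ximena and Harun each take ₹90,000.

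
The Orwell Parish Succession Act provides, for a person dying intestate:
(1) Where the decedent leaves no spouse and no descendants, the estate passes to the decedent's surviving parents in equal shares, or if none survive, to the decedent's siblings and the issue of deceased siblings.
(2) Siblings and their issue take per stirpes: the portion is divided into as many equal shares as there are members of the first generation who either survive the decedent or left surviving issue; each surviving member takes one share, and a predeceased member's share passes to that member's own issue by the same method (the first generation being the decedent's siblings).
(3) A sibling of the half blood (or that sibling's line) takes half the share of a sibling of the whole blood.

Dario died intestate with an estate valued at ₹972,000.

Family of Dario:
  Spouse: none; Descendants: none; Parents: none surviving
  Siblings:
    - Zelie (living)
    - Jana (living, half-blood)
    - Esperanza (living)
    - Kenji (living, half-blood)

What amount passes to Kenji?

Kenji receives ₹162,000.

The entire ₹972,000 passes to the siblings and their issue.
Counting each half-blood sibling's line as half a unit, there are 3 units in ₹972,000, so one unit is ₹324,000. Whole-blood lines (Zelie and Esperanza) take ₹324,000 each; half-blood lines (Jana and Kenji) take ₹162,000 each.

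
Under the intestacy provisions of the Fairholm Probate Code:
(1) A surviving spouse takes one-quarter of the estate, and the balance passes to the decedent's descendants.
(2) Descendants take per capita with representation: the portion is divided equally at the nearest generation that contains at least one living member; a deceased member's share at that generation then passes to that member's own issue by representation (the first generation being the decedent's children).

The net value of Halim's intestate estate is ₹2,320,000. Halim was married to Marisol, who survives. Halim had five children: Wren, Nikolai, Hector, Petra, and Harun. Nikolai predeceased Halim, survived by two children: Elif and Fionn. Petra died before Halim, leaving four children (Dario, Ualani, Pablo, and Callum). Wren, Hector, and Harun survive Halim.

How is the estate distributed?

Marisol takes one-quarter of ₹2,320,000 = ₹580,000. The remaining ₹1,740,000 passes to the descendants.
The descendants' portion (₹1,740,000) is divided into 5 shares of ₹348,000: Wren, Hector, and Harun each take ₹348,000; Nikolai's ₹348,000 share passes to Nikolai's issue; Petra's ₹348,000 share passes to Petra's issue.
Nikolai's share (₹348,000) is divided into 2 shares of ₹174,000: Elif and Fionn each take ₹174,000.
Petra's share (₹348,000) is divided into 4 shares of ₹87,000: Dario, Ualani, Pablo, and Callum each take ₹87,000.

Marisol: ₹580,000; Wren: ₹348,000; Elif: ₹174,000; Fionn: ₹174,000; Hector: ₹348,000; Dario: ₹87,000; Ualani: ₹87,000; Pablo: ₹87,000; Callum: ₹87,000; Harun: ₹348,000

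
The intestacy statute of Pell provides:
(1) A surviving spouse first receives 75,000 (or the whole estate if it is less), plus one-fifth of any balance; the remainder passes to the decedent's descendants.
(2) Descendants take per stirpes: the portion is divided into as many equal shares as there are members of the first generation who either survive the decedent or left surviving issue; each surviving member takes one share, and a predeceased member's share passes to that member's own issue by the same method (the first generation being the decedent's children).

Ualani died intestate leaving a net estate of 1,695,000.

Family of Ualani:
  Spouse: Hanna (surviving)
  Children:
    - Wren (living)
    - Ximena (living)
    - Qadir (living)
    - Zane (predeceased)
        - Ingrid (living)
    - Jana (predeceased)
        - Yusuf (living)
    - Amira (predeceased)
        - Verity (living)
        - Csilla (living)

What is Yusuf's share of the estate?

Hanna first takes 75,000, leaving a balance of 1,620,000. Hanna then takes one-fifth of the balance (324,000), for a total of 399,000. The remaining 1,296,000 passes to the descendants.
The descendants' portion (1,296,000) is divided into 6 shares of 216,000: Wren, Ximena, and Qadir each take 216,000; Zane's 216,000 share passes to Zane's issue; Jana's 216,000 share passes to Jana's issue; Amira's 216,000 share passes to Amira's issue.
Zane's share (216,000) passes entirely to Ingrid.
Jana's share (216,000) passes entirely to Yusuf.
Amira's share (216,000) is divided into 2 shares of 108,000: Verity and Csilla each take 108,000.

Yusuf receives 216,000.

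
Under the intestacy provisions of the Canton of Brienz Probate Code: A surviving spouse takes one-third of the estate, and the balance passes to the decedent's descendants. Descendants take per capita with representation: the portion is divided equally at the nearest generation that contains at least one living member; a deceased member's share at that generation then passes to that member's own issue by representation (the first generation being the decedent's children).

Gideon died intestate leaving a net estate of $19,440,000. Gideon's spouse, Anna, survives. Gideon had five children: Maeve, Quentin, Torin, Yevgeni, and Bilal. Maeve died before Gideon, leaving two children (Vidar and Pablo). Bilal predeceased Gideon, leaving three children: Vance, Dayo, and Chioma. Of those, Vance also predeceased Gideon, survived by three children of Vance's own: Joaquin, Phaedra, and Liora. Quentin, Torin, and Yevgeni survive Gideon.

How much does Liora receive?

Liora receives $288,000.

Anna takes one-third of $19,440,000 = $6,480,000. The remaining $12,960,000 passes to the descendants.
The descendants' portion ($12,960,000) is divided into 5 shares of $2,592,000: Quentin, Torin, and Yevgeni each take $2,592,000; Maeve's $2,592,000 share passes to Maeve's issue; Bilal's $2,592,000 share passes to Bilal's issue.
Maeve's share ($2,592,000) is divided into 2 shares of $1,296,000: Vidar and Pablo each take $1,296,000.
Bilal's share ($2,592,000) is divided into 3 shares of $864,000: Dayo and Chioma each take $864,000; Vance's $864,000 share passes to Vance's issue.
Vance's share ($864,000) is divided into 3 shares of $288,000: Joaquin, Phaedra, and Liora each take $288,000.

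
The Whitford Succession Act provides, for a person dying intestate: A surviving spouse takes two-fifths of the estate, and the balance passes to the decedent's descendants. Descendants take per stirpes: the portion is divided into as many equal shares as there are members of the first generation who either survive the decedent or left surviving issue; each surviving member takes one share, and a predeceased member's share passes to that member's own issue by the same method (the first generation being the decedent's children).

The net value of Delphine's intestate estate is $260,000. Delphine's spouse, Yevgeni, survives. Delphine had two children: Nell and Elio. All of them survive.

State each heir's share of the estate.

Yevgeni takes two-fifths of $260,000 = $104,000. The remaining $156,000 passes to the descendants.
The descendants' portion ($156,000) is divided into 2 shares of $78,000: Nell and Elio each take $78,000.

Yevgeni: $104,000; Nell: $78,000; Elio: $78,000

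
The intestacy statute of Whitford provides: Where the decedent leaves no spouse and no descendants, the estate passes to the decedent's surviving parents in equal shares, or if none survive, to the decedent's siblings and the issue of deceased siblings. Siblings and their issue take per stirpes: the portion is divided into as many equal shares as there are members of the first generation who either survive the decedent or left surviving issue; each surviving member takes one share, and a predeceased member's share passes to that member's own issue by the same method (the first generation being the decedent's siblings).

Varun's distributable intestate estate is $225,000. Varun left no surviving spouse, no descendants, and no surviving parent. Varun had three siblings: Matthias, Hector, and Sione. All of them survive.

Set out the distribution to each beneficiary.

The entire $225,000 passes to the siblings and their issue.
That amount ($225,000) is divided into 3 shares of $75,000: Matthias, Hector, and Sione each take $75,000.

Matthias: $75,000; Hector: $75,000; Sione: $75,000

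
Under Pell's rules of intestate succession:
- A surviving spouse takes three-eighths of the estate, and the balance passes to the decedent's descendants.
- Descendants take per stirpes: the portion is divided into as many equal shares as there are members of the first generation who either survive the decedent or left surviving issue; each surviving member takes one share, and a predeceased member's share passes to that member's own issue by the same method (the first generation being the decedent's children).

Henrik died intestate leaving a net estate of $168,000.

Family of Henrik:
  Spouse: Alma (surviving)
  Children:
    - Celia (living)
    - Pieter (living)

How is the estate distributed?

Alma: $63,000; Celia: $52,500; Pieter: $52,500

Alma takes three-eighths of $168,000 = $63,000. The remaining $105,000 passes to the descendants.
The descendants' portion ($105,000) is divided into 2 shares of $52,500: Celia and Pieter each take $52,500.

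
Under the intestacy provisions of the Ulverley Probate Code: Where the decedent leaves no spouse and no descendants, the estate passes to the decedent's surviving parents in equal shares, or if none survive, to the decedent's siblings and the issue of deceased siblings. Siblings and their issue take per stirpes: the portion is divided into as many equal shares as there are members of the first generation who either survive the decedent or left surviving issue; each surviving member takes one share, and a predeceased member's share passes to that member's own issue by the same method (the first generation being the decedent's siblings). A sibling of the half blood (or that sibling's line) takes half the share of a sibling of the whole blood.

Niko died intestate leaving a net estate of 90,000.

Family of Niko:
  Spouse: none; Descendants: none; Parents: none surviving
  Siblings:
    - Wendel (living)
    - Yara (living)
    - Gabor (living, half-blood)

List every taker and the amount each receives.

Wendel: 36,000; Yara: 36,000; Gabor: 18,000

The entire 90,000 passes to the siblings and their issue.
Counting each half-blood sibling's line as half a unit, there are 5/2 units in 90,000, so one unit is 36,000. Whole-blood lines (Wendel and Yara) take 36,000 each; half-blood lines (Gabor) take 18,000 each.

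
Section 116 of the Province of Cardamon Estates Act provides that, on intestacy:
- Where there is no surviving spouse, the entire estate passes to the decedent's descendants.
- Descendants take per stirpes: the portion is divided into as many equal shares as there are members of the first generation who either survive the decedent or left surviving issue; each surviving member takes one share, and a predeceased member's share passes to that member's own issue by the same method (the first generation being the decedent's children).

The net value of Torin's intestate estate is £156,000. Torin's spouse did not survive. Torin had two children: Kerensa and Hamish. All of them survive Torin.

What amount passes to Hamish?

Hamish receives £78,000.

The entire £156,000 passes to the descendants.
That amount (£156,000) is divided into 2 shares of £78,000: Kerensa and Hamish each take £78,000.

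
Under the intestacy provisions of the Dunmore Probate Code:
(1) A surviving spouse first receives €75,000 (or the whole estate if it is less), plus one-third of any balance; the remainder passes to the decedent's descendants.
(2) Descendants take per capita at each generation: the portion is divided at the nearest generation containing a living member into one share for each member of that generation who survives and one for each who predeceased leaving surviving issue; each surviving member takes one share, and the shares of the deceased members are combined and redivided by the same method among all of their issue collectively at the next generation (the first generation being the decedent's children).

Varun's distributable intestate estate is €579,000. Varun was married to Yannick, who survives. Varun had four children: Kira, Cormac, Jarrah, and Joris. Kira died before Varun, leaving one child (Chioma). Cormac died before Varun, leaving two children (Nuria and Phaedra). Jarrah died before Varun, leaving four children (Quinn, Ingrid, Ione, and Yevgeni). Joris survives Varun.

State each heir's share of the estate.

Yannick: €243,000; Chioma: €36,000; Nuria: €36,000; Phaedra: €36,000; Quinn: €36,000; Ingrid: €36,000; Ione: €36,000; Yevgeni: €36,000; Joris: €84,000

Yannick first takes €75,000, leaving a balance of €504,000. Yannick then takes one-third of the balance (€168,000), for a total of €243,000. The remaining €336,000 passes to the descendants.
The descendants' portion (€336,000) is divided at the children's generation into 4 shares of €84,000. Joris takes €84,000. The 3 shares of the deceased (Kira, Cormac, and Jarrah) are combined into a pool of €252,000.
That pool (€252,000) is divided at the grandchildren's generation equally among Chioma, Nuria, Phaedra, Quinn, Ingrid, Ione, and Yevgeni: €36,000 each.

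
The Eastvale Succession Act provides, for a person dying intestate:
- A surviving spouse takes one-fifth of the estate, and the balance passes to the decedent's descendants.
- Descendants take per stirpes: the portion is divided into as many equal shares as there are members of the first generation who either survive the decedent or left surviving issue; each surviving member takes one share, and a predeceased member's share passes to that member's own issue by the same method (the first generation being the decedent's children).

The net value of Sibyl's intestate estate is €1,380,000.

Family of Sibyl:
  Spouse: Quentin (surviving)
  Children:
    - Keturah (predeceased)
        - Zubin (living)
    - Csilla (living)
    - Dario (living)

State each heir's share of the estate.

Quentin: €276,000; Zubin: €368,000; Csilla: €368,000; Dario: €368,000

Quentin takes one-fifth of €1,380,000 = €276,000. The remaining €1,104,000 passes to the descendants.
The descendants' portion (€1,104,000) is divided into 3 shares of €368,000: Csilla and Dario each take €368,000; Keturah's €368,000 share passes to Keturah's issue.
Keturah's share (€368,000) passes entirely to Zubin.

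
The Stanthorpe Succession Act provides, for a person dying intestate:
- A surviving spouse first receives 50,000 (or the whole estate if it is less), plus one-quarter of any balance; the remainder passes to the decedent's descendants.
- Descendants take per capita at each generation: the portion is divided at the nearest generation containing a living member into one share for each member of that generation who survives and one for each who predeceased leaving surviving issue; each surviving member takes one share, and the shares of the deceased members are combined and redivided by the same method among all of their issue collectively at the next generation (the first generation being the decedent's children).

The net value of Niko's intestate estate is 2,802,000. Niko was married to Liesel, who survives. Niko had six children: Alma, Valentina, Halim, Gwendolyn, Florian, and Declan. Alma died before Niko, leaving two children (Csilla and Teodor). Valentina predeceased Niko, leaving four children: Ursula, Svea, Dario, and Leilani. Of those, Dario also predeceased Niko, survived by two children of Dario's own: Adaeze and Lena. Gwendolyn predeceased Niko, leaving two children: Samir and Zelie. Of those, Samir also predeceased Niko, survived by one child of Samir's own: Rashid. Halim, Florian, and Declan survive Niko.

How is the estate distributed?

Liesel: 738,000; Csilla: 129,000; Teodor: 129,000; Ursula: 129,000; Svea: 129,000; Adaeze: 86,000; Lena: 86,000; Leilani: 129,000; Halim: 344,000; Rashid: 86,000; Zelie: 129,000; Florian: 344,000; Declan: 344,000

Liesel first takes 50,000, leaving a balance of 2,752,000. Liesel then takes one-quarter of the balance (688,000), for a total of 738,000. The remaining 2,064,000 passes to the descendants.
The descendants' portion (2,064,000) is divided at the children's generation into 6 shares of 344,000. Halim, Florian, and Declan each take 344,000. The 3 shares of the deceased (Alma, Valentina, and Gwendolyn) are combined into a pool of 1,032,000.
That pool (1,032,000) is divided at the grandchildren's generation into 8 shares of 129,000. Csilla, Teodor, Ursula, Svea, Leilani, and Zelie each take 129,000. The 2 shares of the deceased (Dario and Samir) are combined into a pool of 258,000.
That pool (258,000) is divided at the great-grandchildren's generation equally among Adaeze, Lena, and Rashid: 86,000 each.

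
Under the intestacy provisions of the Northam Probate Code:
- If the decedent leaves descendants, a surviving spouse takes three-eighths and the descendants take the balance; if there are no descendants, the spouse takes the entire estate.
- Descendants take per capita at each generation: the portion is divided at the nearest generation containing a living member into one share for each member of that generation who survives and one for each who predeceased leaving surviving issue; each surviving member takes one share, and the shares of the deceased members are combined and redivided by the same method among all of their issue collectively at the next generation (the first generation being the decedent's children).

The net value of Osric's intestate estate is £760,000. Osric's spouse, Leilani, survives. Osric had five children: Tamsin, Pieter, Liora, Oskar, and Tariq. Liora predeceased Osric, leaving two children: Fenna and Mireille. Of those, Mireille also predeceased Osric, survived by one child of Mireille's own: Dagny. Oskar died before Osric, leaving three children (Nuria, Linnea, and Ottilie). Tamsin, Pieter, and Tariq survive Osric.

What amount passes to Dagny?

Leilani takes three-eighths of £760,000 = £285,000. The remaining £475,000 passes to the descendants.
The descendants' portion (£475,000) is divided at the children's generation into 5 shares of £95,000. Tamsin, Pieter, and Tariq each take £95,000. The 2 shares of the deceased (Liora and Oskar) are combined into a pool of £190,000.
That pool (£190,000) is divided at the grandchildren's generation into 5 shares of £38,000. Fenna, Nuria, Linnea, and Ottilie each take £38,000. The remaining share for the deceased Mireille (£38,000) is carried to the next generation.
That pool (£38,000) passes entirely to Dagny, the sole taker at the great-grandchildren's generation.

Dagny receives £38,000.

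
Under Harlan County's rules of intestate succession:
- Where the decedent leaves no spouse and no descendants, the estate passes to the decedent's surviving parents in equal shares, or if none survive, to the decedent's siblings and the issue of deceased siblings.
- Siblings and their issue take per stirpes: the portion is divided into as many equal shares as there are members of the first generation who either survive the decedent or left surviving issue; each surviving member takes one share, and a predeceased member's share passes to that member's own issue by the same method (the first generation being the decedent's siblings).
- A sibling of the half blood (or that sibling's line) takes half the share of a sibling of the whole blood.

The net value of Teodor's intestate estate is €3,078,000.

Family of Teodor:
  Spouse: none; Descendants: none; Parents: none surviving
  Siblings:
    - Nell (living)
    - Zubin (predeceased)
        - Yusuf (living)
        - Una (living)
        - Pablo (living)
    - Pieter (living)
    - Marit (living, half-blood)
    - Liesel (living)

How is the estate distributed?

Nell: €684,000; Yusuf: €228,000; Una: €228,000; Pablo: €228,000; Pieter: €684,000; Marit: €342,000; Liesel: €684,000

The entire €3,078,000 passes to the siblings and their issue.
Counting each half-blood sibling's line as half a unit, there are 9/2 units in €3,078,000, so one unit is €684,000. Whole-blood lines (Nell, Zubin, Pieter, and Liesel) take €684,000 each; half-blood lines (Marit) take €342,000 each.
Zubin's share (€684,000) is divided into 3 shares of €228,000: Yusuf, Una, and Pablo each take €228,000.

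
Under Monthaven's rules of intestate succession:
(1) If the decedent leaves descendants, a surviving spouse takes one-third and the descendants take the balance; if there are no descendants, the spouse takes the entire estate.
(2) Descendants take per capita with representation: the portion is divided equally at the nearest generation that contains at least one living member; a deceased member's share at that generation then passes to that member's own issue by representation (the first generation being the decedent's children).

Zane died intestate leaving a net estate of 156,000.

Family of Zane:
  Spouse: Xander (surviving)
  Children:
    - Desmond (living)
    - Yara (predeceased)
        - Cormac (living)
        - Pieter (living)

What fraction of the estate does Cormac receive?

Xander takes one-third of 156,000 = 52,000. The remaining 104,000 passes to the descendants.
The descendants' portion (104,000) is divided into 2 shares of 52,000: Desmond takes 52,000; Yara's 52,000 share passes to Yara's issue.
Yara's share (52,000) is divided into 2 shares of 26,000: Cormac and Pieter each take 26,000.

Cormac receives 1/6 of the estate.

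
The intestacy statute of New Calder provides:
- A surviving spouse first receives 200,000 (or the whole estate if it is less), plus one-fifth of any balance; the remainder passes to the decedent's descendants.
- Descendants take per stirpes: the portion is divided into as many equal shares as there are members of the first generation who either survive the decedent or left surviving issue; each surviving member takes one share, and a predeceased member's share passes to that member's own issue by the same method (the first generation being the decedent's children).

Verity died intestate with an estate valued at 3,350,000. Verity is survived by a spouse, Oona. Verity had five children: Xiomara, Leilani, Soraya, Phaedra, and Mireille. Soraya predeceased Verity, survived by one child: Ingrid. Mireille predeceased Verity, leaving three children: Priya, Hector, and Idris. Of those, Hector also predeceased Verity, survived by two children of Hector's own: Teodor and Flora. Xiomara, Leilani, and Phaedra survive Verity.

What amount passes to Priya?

Oona first takes 200,000, leaving a balance of 3,150,000. Oona then takes one-fifth of the balance (630,000), for a total of 830,000. The remaining 2,520,000 passes to the descendants.
The descendants' portion (2,520,000) is divided into 5 shares of 504,000: Xiomara, Leilani, and Phaedra each take 504,000; Soraya's 504,000 share passes to Soraya's issue; Mireille's 504,000 share passes to Mireille's issue.
Soraya's share (504,000) passes entirely to Ingrid.
Mireille's share (504,000) is divided into 3 shares of 168,000: Priya and Idris each take 168,000; Hector's 168,000 share passes to Hector's issue.
Hector's share (168,000) is divided into 2 shares of 84,000: Teodor and Flora each take 84,000.

Priya receives 168,000.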